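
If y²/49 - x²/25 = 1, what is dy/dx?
Take d/dx of both sides. Since y is implicitly a function of x, the chain rule attaches a y' = dy/dx factor whenever we differentiate through y.

Set F(x, y) = (left side) − (right side), so the curve is F = 0. Differentiating each term of F:
  d/dx[-x^2/25] = -2x/25
  d/dx[y^2/49] = 2y·y'/49
  d/dx[-1] = 0

Collecting, the y'-free part is the partial derivative in x and the y' coefficient is the partial derivative in y:
  ∂F/∂x = -2x/25
  ∂F/∂y = 2y/49

so d/dx[F(x, y(x))] = ∂F/∂x + (∂F/∂y)·y' = 0. Rearranging,
  dy/dx = -(∂F/∂x)/(∂F/∂y) = -(-2x/25)/(2y/49) = 49x/(25y)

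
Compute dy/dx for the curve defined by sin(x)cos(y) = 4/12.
Differentiate the relation implicitly: treat y = y(x) and apply the chain rule, so every y-derivative picks up a y' = dy/dx factor.

With everything moved to the left-hand side, differentiate term by term:
  d/dx[sin(x)·cos(y)] = -y'·sin(x)·sin(y) + cos(x)·cos(y)
  d/dx[-1/3] = 0

Separating the contributions that come from x directly and those that come through y:
  without y':      cos(x)·cos(y)
  multiplying y':  -sin(x)·sin(y)

so (cos(x)·cos(y)) + (-sin(x)·sin(y))·y' = 0, and therefore
  dy/dx = -(cos(x)·cos(y))/(-sin(x)·sin(y)) = 1/(tan(x)·tan(y))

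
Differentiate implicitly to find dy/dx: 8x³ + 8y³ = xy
Differentiate the relation implicitly: treat y = y(x) and apply the chain rule, so every y-derivative picks up a y' = dy/dx factor.

With everything moved to the left-hand side, differentiate term by term:
  d/dx[8x^3] = 24x^2
  d/dx[-xy] = -x·y' - y
  d/dx[8y^3] = 24y^2·y'

Separating the contributions that come from x directly and those that come through y:
  without y':      24x^2 - y
  multiplying y':  -x + 24y^2

so (24x^2 - y) + (-x + 24y^2)·y' = 0, and therefore
  dy/dx = -(24x^2 - y)/(-x + 24y^2) = (24x^2 - y)/(x - 24y^2)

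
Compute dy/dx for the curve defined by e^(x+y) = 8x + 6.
Differentiate both sides with respect to x, treating y as y(x). By the chain rule, any term containing y contributes a factor of y' = dy/dx when we differentiate it.

Move every term to one side and write the relation as F(x, y) = 0. Term by term,
  d/dx[-8x] = -8
  d/dx[e^(x + y)] = (y' + 1)·e^(x + y)
  d/dx[-6] = 0

The pieces without y' make up ∂F/∂x and the coefficient of y' is ∂F/∂y:
  ∂F/∂x = e^(x + y) - 8,
  ∂F/∂y = e^(x + y).

Since d/dx[F] = ∂F/∂x + (∂F/∂y)·y' = 0, solve for y':
  (∂F/∂y)·y' = -∂F/∂x
  dy/dx = -(∂F/∂x)/(∂F/∂y) = -(e^(x + y) - 8)/(e^(x + y)) = 8e^(-x - y) - 1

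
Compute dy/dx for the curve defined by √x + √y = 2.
Differentiate the relation implicitly: treat y = y(x) and apply the chain rule, so every y-derivative picks up a y' = dy/dx factor.

With everything moved to the left-hand side, differentiate term by term:
  d/dx[√(x)] = 1/(2√(x))
  d/dx[√(y)] = y'/(2√(y))
  d/dx[-2] = 0

Separating the contributions that come from x directly and those that come through y:
  without y':      1/(2√(x))
  multiplying y':  1/(2√(y))

so (1/(2√(x))) + (1/(2√(y)))·y' = 0, and therefore
  dy/dx = -(1/(2√(x)))/(1/(2√(y))) = -√(y)/√(x)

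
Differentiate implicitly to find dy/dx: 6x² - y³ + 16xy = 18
Apply d/dx to both sides, remembering that y depends on x. Each occurrence of y therefore brings in a y' = dy/dx via the chain rule.

With F(x, y) equal to the left-hand side minus the right, differentiate F term by term:
  d/dx[6x^2] = 12x
  d/dx[16xy] = 16x·y' + 16y
  d/dx[-y^3] = -3y^2·y'
  d/dx[-18] = 0
Adding these up, d/dx[F] = 0 becomes
  (12x + 16y) + (16x - 3y^2)·y' = 0,
so isolating y',
  dy/dx = -(12x + 16y)/(16x - 3y^2) = 4(-3x - 4y)/(16x - 3y^2)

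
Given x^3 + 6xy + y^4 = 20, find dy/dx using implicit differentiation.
Apply d/dx to both sides, remembering that y depends on x. Each occurrence of y therefore brings in a y' = dy/dx via the chain rule.

With F(x, y) equal to the left-hand side minus the right, differentiate F term by term:
  d/dx[x^3] = 3x^2
  d/dx[6xy] = 6x·y' + 6y
  d/dx[y^4] = 4y^3·y'
  d/dx[-20] = 0
Adding these up, d/dx[F] = 0 becomes
  (3x^2 + 6y) + (6x + 4y^3)·y' = 0,
so isolating y',
  dy/dx = -(3x^2 + 6y)/(6x + 4y^3) = 3(-x^2 - 2y)/(2(3x + 2y^3))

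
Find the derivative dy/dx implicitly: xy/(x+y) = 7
Apply d/dx to both sides, remembering that y depends on x. Each occurrence of y therefore brings in a y' = dy/dx via the chain rule.

With F(x, y) equal to the left-hand side minus the right, differentiate F term by term:
  d/dx[xy/(x + y)] = xy(-y' - 1)/(x + y)^2 + x·y'/(x + y) + y/(x + y)
  d/dx[-7] = 0
Adding these up, d/dx[F] = 0 becomes
  (-xy/(x + y)^2 + y/(x + y)) + (-xy/(x + y)^2 + x/(x + y))·y' = 0,
so isolating y',
  dy/dx = -(-xy/(x + y)^2 + y/(x + y))/(-xy/(x + y)^2 + x/(x + y))
        = -(y^2/(x + y)^2)/(x^2/(x + y)^2) = -y^2/x^2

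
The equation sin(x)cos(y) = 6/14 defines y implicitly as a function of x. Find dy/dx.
Differentiate the relation implicitly: treat y = y(x) and apply the chain rule, so every y-derivative picks up a y' = dy/dx factor.

With everything moved to the left-hand side, differentiate term by term:
  d/dx[sin(x)·cos(y)] = -y'·sin(x)·sin(y) + cos(x)·cos(y)
  d/dx[-3/7] = 0

Separating the contributions that come from x directly and those that come through y:
  without y':      cos(x)·cos(y)
  multiplying y':  -sin(x)·sin(y)

so (cos(x)·cos(y)) + (-sin(x)·sin(y))·y' = 0, and therefore
  dy/dx = -(cos(x)·cos(y))/(-sin(x)·sin(y)) = 1/(tan(x)·tan(y))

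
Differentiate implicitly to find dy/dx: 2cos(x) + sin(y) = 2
Apply d/dx to both sides, remembering that y depends on x. Each occurrence of y therefore brings in a y' = dy/dx via the chain rule.

With F(x, y) equal to the left-hand side minus the right, differentiate F term by term:
  d/dx[sin(y)] = y'·cos(y)
  d/dx[2cos(x)] = -2sin(x)
  d/dx[-2] = 0
Adding these up, d/dx[F] = 0 becomes
  (-2sin(x)) + (cos(y))·y' = 0,
so isolating y',
  dy/dx = -(-2sin(x))/(cos(y)) = 2sin(x)/cos(y)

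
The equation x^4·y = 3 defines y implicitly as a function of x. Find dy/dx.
Take d/dx of both sides. Since y is implicitly a function of x, the chain rule attaches a y' = dy/dx factor whenever we differentiate through y.

Set F(x, y) = (left side) − (right side), so the curve is F = 0. Differentiating each term of F:
  d/dx[x^4y] = x^4·y' + 4x^3y
  d/dx[-3] = 0

Collecting, the y'-free part is the partial derivative in x and the y' coefficient is the partial derivative in y:
  ∂F/∂x = 4x^3y
  ∂F/∂y = x^4

so d/dx[F(x, y(x))] = ∂F/∂x + (∂F/∂y)·y' = 0. Rearranging,
  dy/dx = -(∂F/∂x)/(∂F/∂y) = -(4x^3y)/(x^4) = -4y/x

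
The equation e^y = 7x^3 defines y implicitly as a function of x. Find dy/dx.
Differentiate both sides with respect to x, treating y as y(x). By the chain rule, any term containing y contributes a factor of y' = dy/dx when we differentiate it.

Move every term to one side and write the relation as F(x, y) = 0. Term by term,
  d/dx[-7x^3] = -21x^2
  d/dx[e^(y)] = y'·e^(y)

The pieces without y' make up ∂F/∂x and the coefficient of y' is ∂F/∂y:
  ∂F/∂x = -21x^2,
  ∂F/∂y = e^(y).

Since d/dx[F] = ∂F/∂x + (∂F/∂y)·y' = 0, solve for y':
  (∂F/∂y)·y' = -∂F/∂x
  dy/dx = -(∂F/∂x)/(∂F/∂y) = -(-21x^2)/(e^(y)) = 21x^2e^(-y)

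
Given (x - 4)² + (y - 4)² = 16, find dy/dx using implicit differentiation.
Differentiate the relation implicitly: treat y = y(x) and apply the chain rule, so every y-derivative picks up a y' = dy/dx factor.

With everything moved to the left-hand side, differentiate term by term:
  d/dx[(x - 4)^2] = 2x - 8
  d/dx[(y - 4)^2] = 2·y'(y - 4)
  d/dx[-16] = 0

Separating the contributions that come from x directly and those that come through y:
  without y':      2x - 8
  multiplying y':  2y - 8

so (2x - 8) + (2y - 8)·y' = 0, and therefore
  dy/dx = -(2x - 8)/(2y - 8) = (4 - x)/(y - 4)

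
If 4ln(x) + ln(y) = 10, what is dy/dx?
Differentiate the relation implicitly: treat y = y(x) and apply the chain rule, so every y-derivative picks up a y' = dy/dx factor.

With everything moved to the left-hand side, differentiate term by term:
  d/dx[4ln(x)] = 4/x
  d/dx[ln(y)] = y'/y
  d/dx[-10] = 0

Separating the contributions that come from x directly and those that come through y:
  without y':      4/x
  multiplying y':  1/y

so (4/x) + (1/y)·y' = 0, and therefore
  dy/dx = -(4/x)/(1/y) = -4y/x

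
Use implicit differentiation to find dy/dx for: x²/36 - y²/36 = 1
Differentiate both sides with respect to x, treating y as y(x). By the chain rule, any term containing y contributes a factor of y' = dy/dx when we differentiate it.

Move every term to one side and write the relation as F(x, y) = 0. Term by term,
  d/dx[x^2/36] = x/18
  d/dx[-y^2/36] = -y·y'/18
  d/dx[-1] = 0

The pieces without y' make up ∂F/∂x and the coefficient of y' is ∂F/∂y:
  ∂F/∂x = x/18,
  ∂F/∂y = -y/18.

Since d/dx[F] = ∂F/∂x + (∂F/∂y)·y' = 0, solve for y':
  (∂F/∂y)·y' = -∂F/∂x
  dy/dx = -(∂F/∂x)/(∂F/∂y) = -(x/18)/(-y/18) = x/y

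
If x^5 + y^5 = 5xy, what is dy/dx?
Take d/dx of both sides. Since y is implicitly a function of x, the chain rule attaches a y' = dy/dx factor whenever we differentiate through y.

Set F(x, y) = (left side) − (right side), so the curve is F = 0. Differentiating each term of F:
  d/dx[x^5] = 5x^4
  d/dx[-5xy] = -5x·y' - 5y
  d/dx[y^5] = 5y^4·y'

Collecting, the y'-free part is the partial derivative in x and the y' coefficient is the partial derivative in y:
  ∂F/∂x = 5x^4 - 5y
  ∂F/∂y = -5x + 5y^4

so d/dx[F(x, y(x))] = ∂F/∂x + (∂F/∂y)·y' = 0. Rearranging,
  dy/dx = -(∂F/∂x)/(∂F/∂y) = -(5x^4 - 5y)/(-5x + 5y^4) = (x^4 - y)/(x - y^4)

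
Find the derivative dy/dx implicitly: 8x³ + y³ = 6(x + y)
Differentiate both sides with respect to x, treating y as y(x). By the chain rule, any term containing y contributes a factor of y' = dy/dx when we differentiate it.

Move every term to one side and write the relation as F(x, y) = 0. Term by term,
  d/dx[8x^3] = 24x^2
  d/dx[-6x] = -6
  d/dx[y^3] = 3y^2·y'
  d/dx[-6y] = -6·y'

The pieces without y' make up ∂F/∂x and the coefficient of y' is ∂F/∂y:
  ∂F/∂x = 24x^2 - 6,
  ∂F/∂y = 3y^2 - 6.

Since d/dx[F] = ∂F/∂x + (∂F/∂y)·y' = 0, solve for y':
  (∂F/∂y)·y' = -∂F/∂x
  dy/dx = -(∂F/∂x)/(∂F/∂y) = -(24x^2 - 6)/(3y^2 - 6) = 2(1 - 4x^2)/(y^2 - 2)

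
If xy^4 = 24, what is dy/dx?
Take d/dx of both sides. Since y is implicitly a function of x, the chain rule attaches a y' = dy/dx factor whenever we differentiate through y.

Set F(x, y) = (left side) − (right side), so the curve is F = 0. Differentiating each term of F:
  d/dx[xy^4] = 4xy^3·y' + y^4
  d/dx[-24] = 0

Collecting, the y'-free part is the partial derivative in x and the y' coefficient is the partial derivative in y:
  ∂F/∂x = y^4
  ∂F/∂y = 4xy^3

so d/dx[F(x, y(x))] = ∂F/∂x + (∂F/∂y)·y' = 0. Rearranging,
  dy/dx = -(∂F/∂x)/(∂F/∂y) = -(y^4)/(4xy^3) = -y/(4x)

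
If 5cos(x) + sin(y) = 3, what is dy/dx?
Differentiate both sides with respect to x, treating y as y(x). By the chain rule, any term containing y contributes a factor of y' = dy/dx when we differentiate it.

Move every term to one side and write the relation as F(x, y) = 0. Term by term,
  d/dx[sin(y)] = y'·cos(y)
  d/dx[5cos(x)] = -5sin(x)
  d/dx[-3] = 0

The pieces without y' make up ∂F/∂x and the coefficient of y' is ∂F/∂y:
  ∂F/∂x = -5sin(x),
  ∂F/∂y = cos(y).

Since d/dx[F] = ∂F/∂x + (∂F/∂y)·y' = 0, solve for y':
  (∂F/∂y)·y' = -∂F/∂x
  dy/dx = -(∂F/∂x)/(∂F/∂y) = -(-5sin(x))/(cos(y)) = 5sin(x)/cos(y)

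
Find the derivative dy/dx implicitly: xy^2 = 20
Differentiate both sides with respect to x, treating y as y(x). By the chain rule, any term containing y contributes a factor of y' = dy/dx when we differentiate it.

Move every term to one side and write the relation as F(x, y) = 0. Term by term,
  d/dx[xy^2] = 2xy·y' + y^2
  d/dx[-20] = 0

The pieces without y' make up ∂F/∂x and the coefficient of y' is ∂F/∂y:
  ∂F/∂x = y^2,
  ∂F/∂y = 2xy.

Since d/dx[F] = ∂F/∂x + (∂F/∂y)·y' = 0, solve for y':
  (∂F/∂y)·y' = -∂F/∂x
  dy/dx = -(∂F/∂x)/(∂F/∂y) = -(y^2)/(2xy) = -y/(2x)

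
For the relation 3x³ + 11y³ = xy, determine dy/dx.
Differentiate both sides with respect to x, treating y as y(x). By the chain rule, any term containing y contributes a factor of y' = dy/dx when we differentiate it.

Move every term to one side and write the relation as F(x, y) = 0. Term by term,
  d/dx[3x^3] = 9x^2
  d/dx[-xy] = -x·y' - y
  d/dx[11y^3] = 33y^2·y'

The pieces without y' make up ∂F/∂x and the coefficient of y' is ∂F/∂y:
  ∂F/∂x = 9x^2 - y,
  ∂F/∂y = -x + 33y^2.

Since d/dx[F] = ∂F/∂x + (∂F/∂y)·y' = 0, solve for y':
  (∂F/∂y)·y' = -∂F/∂x
  dy/dx = -(∂F/∂x)/(∂F/∂y) = -(9x^2 - y)/(-x + 33y^2) = (9x^2 - y)/(x - 33y^2)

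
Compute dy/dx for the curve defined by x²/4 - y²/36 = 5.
Apply d/dx to both sides, remembering that y depends on x. Each occurrence of y therefore brings in a y' = dy/dx via the chain rule.

With F(x, y) equal to the left-hand side minus the right, differentiate F term by term:
  d/dx[x^2/4] = x/2
  d/dx[-y^2/36] = -y·y'/18
  d/dx[-5] = 0
Adding these up, d/dx[F] = 0 becomes
  (x/2) + (-y/18)·y' = 0,
so isolating y',
  dy/dx = -(x/2)/(-y/18) = 9x/y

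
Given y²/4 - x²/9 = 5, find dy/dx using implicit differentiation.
Apply d/dx to both sides, remembering that y depends on x. Each occurrence of y therefore brings in a y' = dy/dx via the chain rule.

With F(x, y) equal to the left-hand side minus the right, differentiate F term by term:
  d/dx[-x^2/9] = -2x/9
  d/dx[y^2/4] = y·y'/2
  d/dx[-5] = 0
Adding these up, d/dx[F] = 0 becomes
  (-2x/9) + (y/2)·y' = 0,
so isolating y',
  dy/dx = -(-2x/9)/(y/2) = 4x/(9y)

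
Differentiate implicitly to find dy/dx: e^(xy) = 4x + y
Differentiate both sides with respect to x, treating y as y(x). By the chain rule, any term containing y contributes a factor of y' = dy/dx when we differentiate it.

Move every term to one side and write the relation as F(x, y) = 0. Term by term,
  d/dx[-4x] = -4
  d/dx[-y] = -y'
  d/dx[e^(xy)] = (x·y' + y)·e^(xy)

The pieces without y' make up ∂F/∂x and the coefficient of y' is ∂F/∂y:
  ∂F/∂x = y·e^(xy) - 4,
  ∂F/∂y = x·e^(xy) - 1.

Since d/dx[F] = ∂F/∂x + (∂F/∂y)·y' = 0, solve for y':
  (∂F/∂y)·y' = -∂F/∂x
  dy/dx = -(∂F/∂x)/(∂F/∂y) = -(y·e^(xy) - 4)/(x·e^(xy) - 1) = (-y·e^(xy) + 4)/(x·e^(xy) - 1)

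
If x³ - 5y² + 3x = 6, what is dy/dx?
Differentiate both sides with respect to x, treating y as y(x). By the chain rule, any term containing y contributes a factor of y' = dy/dx when we differentiate it.

Move every term to one side and write the relation as F(x, y) = 0. Term by term,
  d/dx[x^3] = 3x^2
  d/dx[3x] = 3
  d/dx[-5y^2] = -10y·y'
  d/dx[-6] = 0

The pieces without y' make up ∂F/∂x and the coefficient of y' is ∂F/∂y:
  ∂F/∂x = 3x^2 + 3,
  ∂F/∂y = -10y.

Since d/dx[F] = ∂F/∂x + (∂F/∂y)·y' = 0, solve for y':
  (∂F/∂y)·y' = -∂F/∂x
  dy/dx = -(∂F/∂x)/(∂F/∂y) = -(3x^2 + 3)/(-10y) = 3(x^2 + 1)/(10y)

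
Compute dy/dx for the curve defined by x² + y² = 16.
Differentiate both sides with respect to x, treating y as y(x). By the chain rule, any term containing y contributes a factor of y' = dy/dx when we differentiate it.

Move every term to one side and write the relation as F(x, y) = 0. Term by term,
  d/dx[x^2] = 2x
  d/dx[y^2] = 2y·y'
  d/dx[-16] = 0

The pieces without y' make up ∂F/∂x and the coefficient of y' is ∂F/∂y:
  ∂F/∂x = 2x,
  ∂F/∂y = 2y.

Since d/dx[F] = ∂F/∂x + (∂F/∂y)·y' = 0, solve for y':
  (∂F/∂y)·y' = -∂F/∂x
  dy/dx = -(∂F/∂x)/(∂F/∂y) = -(2x)/(2y) = -x/y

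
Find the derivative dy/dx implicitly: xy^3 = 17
Take d/dx of both sides. Since y is implicitly a function of x, the chain rule attaches a y' = dy/dx factor whenever we differentiate through y.

Set F(x, y) = (left side) − (right side), so the curve is F = 0. Differentiating each term of F:
  d/dx[xy^3] = 3xy^2·y' + y^3
  d/dx[-17] = 0

Collecting, the y'-free part is the partial derivative in x and the y' coefficient is the partial derivative in y:
  ∂F/∂x = y^3
  ∂F/∂y = 3xy^2

so d/dx[F(x, y(x))] = ∂F/∂x + (∂F/∂y)·y' = 0. Rearranging,
  dy/dx = -(∂F/∂x)/(∂F/∂y) = -(y^3)/(3xy^2) = -y/(3x)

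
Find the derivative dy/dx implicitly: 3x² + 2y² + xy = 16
Differentiate the relation implicitly: treat y = y(x) and apply the chain rule, so every y-derivative picks up a y' = dy/dx factor.

With everything moved to the left-hand side, differentiate term by term:
  d/dx[3x^2] = 6x
  d/dx[xy] = x·y' + y
  d/dx[2y^2] = 4y·y'
  d/dx[-16] = 0

Separating the contributions that come from x directly and those that come through y:
  without y':      6x + y
  multiplying y':  x + 4y

so (6x + y) + (x + 4y)·y' = 0, and therefore
  dy/dx = -(6x + y)/(x + 4y) = (-6x - y)/(x + 4y)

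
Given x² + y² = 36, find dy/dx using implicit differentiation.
Differentiate both sides with respect to x, treating y as y(x). By the chain rule, any term containing y contributes a factor of y' = dy/dx when we differentiate it.

Move every term to one side and write the relation as F(x, y) = 0. Term by term,
  d/dx[x^2] = 2x
  d/dx[y^2] = 2y·y'
  d/dx[-36] = 0

The pieces without y' make up ∂F/∂x and the coefficient of y' is ∂F/∂y:
  ∂F/∂x = 2x,
  ∂F/∂y = 2y.

Since d/dx[F] = ∂F/∂x + (∂F/∂y)·y' = 0, solve for y':
  (∂F/∂y)·y' = -∂F/∂x
  dy/dx = -(∂F/∂x)/(∂F/∂y) = -(2x)/(2y) = -x/y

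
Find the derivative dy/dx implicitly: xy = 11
Apply d/dx to both sides, remembering that y depends on x. Each occurrence of y therefore brings in a y' = dy/dx via the chain rule.

With F(x, y) equal to the left-hand side minus the right, differentiate F term by term:
  d/dx[xy] = x·y' + y
  d/dx[-11] = 0
Adding these up, d/dx[F] = 0 becomes
  (y) + (x)·y' = 0,
so isolating y',
  dy/dx = -(y)/(x) = -y/x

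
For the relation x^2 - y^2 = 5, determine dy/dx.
Differentiate the relation implicitly: treat y = y(x) and apply the chain rule, so every y-derivative picks up a y' = dy/dx factor.

With everything moved to the left-hand side, differentiate term by term:
  d/dx[x^2] = 2x
  d/dx[-y^2] = -2y·y'
  d/dx[-5] = 0

Separating the contributions that come from x directly and those that come through y:
  without y':      2x
  multiplying y':  -2y

so (2x) + (-2y)·y' = 0, and therefore
  dy/dx = -(2x)/(-2y) = x/y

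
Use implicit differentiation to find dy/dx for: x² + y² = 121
Differentiate both sides with respect to x, treating y as y(x). By the chain rule, any term containing y contributes a factor of y' = dy/dx when we differentiate it.

Move every term to one side and write the relation as F(x, y) = 0. Term by term,
  d/dx[x^2] = 2x
  d/dx[y^2] = 2y·y'
  d/dx[-121] = 0

The pieces without y' make up ∂F/∂x and the coefficient of y' is ∂F/∂y:
  ∂F/∂x = 2x,
  ∂F/∂y = 2y.

Since d/dx[F] = ∂F/∂x + (∂F/∂y)·y' = 0, solve for y':
  (∂F/∂y)·y' = -∂F/∂x
  dy/dx = -(∂F/∂x)/(∂F/∂y) = -(2x)/(2y) = -x/y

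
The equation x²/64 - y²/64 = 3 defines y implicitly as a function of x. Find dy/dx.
Differentiate both sides with respect to x, treating y as y(x). By the chain rule, any term containing y contributes a factor of y' = dy/dx when we differentiate it.

Move every term to one side and write the relation as F(x, y) = 0. Term by term,
  d/dx[x^2/64] = x/32
  d/dx[-y^2/64] = -y·y'/32
  d/dx[-3] = 0

The pieces without y' make up ∂F/∂x and the coefficient of y' is ∂F/∂y:
  ∂F/∂x = x/32,
  ∂F/∂y = -y/32.

Since d/dx[F] = ∂F/∂x + (∂F/∂y)·y' = 0, solve for y':
  (∂F/∂y)·y' = -∂F/∂x
  dy/dx = -(∂F/∂x)/(∂F/∂y) = -(x/32)/(-y/32) = x/y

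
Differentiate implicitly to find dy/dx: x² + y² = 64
Differentiate both sides with respect to x, treating y as y(x). By the chain rule, any term containing y contributes a factor of y' = dy/dx when we differentiate it.

Move every term to one side and write the relation as F(x, y) = 0. Term by term,
  d/dx[x^2] = 2x
  d/dx[y^2] = 2y·y'
  d/dx[-64] = 0

The pieces without y' make up ∂F/∂x and the coefficient of y' is ∂F/∂y:
  ∂F/∂x = 2x,
  ∂F/∂y = 2y.

Since d/dx[F] = ∂F/∂x + (∂F/∂y)·y' = 0, solve for y':
  (∂F/∂y)·y' = -∂F/∂x
  dy/dx = -(∂F/∂x)/(∂F/∂y) = -(2x)/(2y) = -x/y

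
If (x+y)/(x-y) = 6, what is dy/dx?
Differentiate the relation implicitly: treat y = y(x) and apply the chain rule, so every y-derivative picks up a y' = dy/dx factor.

With everything moved to the left-hand side, differentiate term by term:
  d/dx[(x + y)/(x - y)] = (y' + 1)/(x - y) + (x + y)(y' - 1)/(x - y)^2
  d/dx[-6] = 0

Separating the contributions that come from x directly and those that come through y:
  without y':      1/(x - y) - (x + y)/(x - y)^2
  multiplying y':  1/(x - y) + (x + y)/(x - y)^2

so (1/(x - y) - (x + y)/(x - y)^2) + (1/(x - y) + (x + y)/(x - y)^2)·y' = 0, and therefore
  dy/dx = -(1/(x - y) - (x + y)/(x - y)^2)/(1/(x - y) + (x + y)/(x - y)^2)
        = -(-2y/(x - y)^2)/(2x/(x - y)^2) = y/x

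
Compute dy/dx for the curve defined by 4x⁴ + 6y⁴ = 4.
Differentiate the relation implicitly: treat y = y(x) and apply the chain rule, so every y-derivative picks up a y' = dy/dx factor.

With everything moved to the left-hand side, differentiate term by term:
  d/dx[4x^4] = 16x^3
  d/dx[6y^4] = 24y^3·y'
  d/dx[-4] = 0

Separating the contributions that come from x directly and those that come through y:
  without y':      16x^3
  multiplying y':  24y^3

so (16x^3) + (24y^3)·y' = 0, and therefore
  dy/dx = -(16x^3)/(24y^3) = -2x^3/(3y^3)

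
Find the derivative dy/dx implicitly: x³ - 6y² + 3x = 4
Take d/dx of both sides. Since y is implicitly a function of x, the chain rule attaches a y' = dy/dx factor whenever we differentiate through y.

Set F(x, y) = (left side) − (right side), so the curve is F = 0. Differentiating each term of F:
  d/dx[x^3] = 3x^2
  d/dx[3x] = 3
  d/dx[-6y^2] = -12y·y'
  d/dx[-4] = 0

Collecting, the y'-free part is the partial derivative in x and the y' coefficient is the partial derivative in y:
  ∂F/∂x = 3x^2 + 3
  ∂F/∂y = -12y

so d/dx[F(x, y(x))] = ∂F/∂x + (∂F/∂y)·y' = 0. Rearranging,
  dy/dx = -(∂F/∂x)/(∂F/∂y) = -(3x^2 + 3)/(-12y) = (x^2 + 1)/(4y)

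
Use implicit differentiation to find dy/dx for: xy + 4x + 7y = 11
Apply d/dx to both sides, remembering that y depends on x. Each occurrence of y therefore brings in a y' = dy/dx via the chain rule.

With F(x, y) equal to the left-hand side minus the right, differentiate F term by term:
  d/dx[xy] = x·y' + y
  d/dx[4x] = 4
  d/dx[7y] = 7·y'
  d/dx[-11] = 0
Adding these up, d/dx[F] = 0 becomes
  (y + 4) + (x + 7)·y' = 0,
so isolating y',
  dy/dx = -(y + 4)/(x + 7) = (-y - 4)/(x + 7)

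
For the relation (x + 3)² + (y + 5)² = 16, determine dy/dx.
Apply d/dx to both sides, remembering that y depends on x. Each occurrence of y therefore brings in a y' = dy/dx via the chain rule.

With F(x, y) equal to the left-hand side minus the right, differentiate F term by term:
  d/dx[(x + 3)^2] = 2x + 6
  d/dx[(y + 5)^2] = 2·y'(y + 5)
  d/dx[-16] = 0
Adding these up, d/dx[F] = 0 becomes
  (2x + 6) + (2y + 10)·y' = 0,
so isolating y',
  dy/dx = -(2x + 6)/(2y + 10) = (-x - 3)/(y + 5)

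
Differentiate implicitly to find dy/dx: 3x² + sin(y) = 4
Take d/dx of both sides. Since y is implicitly a function of x, the chain rule attaches a y' = dy/dx factor whenever we differentiate through y.

Set F(x, y) = (left side) − (right side), so the curve is F = 0. Differentiating each term of F:
  d/dx[3x^2] = 6x
  d/dx[sin(y)] = y'·cos(y)
  d/dx[-4] = 0

Collecting, the y'-free part is the partial derivative in x and the y' coefficient is the partial derivative in y:
  ∂F/∂x = 6x
  ∂F/∂y = cos(y)

so d/dx[F(x, y(x))] = ∂F/∂x + (∂F/∂y)·y' = 0. Rearranging,
  dy/dx = -(∂F/∂x)/(∂F/∂y) = -(6x)/(cos(y)) = -6x/cos(y)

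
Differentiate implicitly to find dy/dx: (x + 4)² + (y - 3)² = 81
Differentiate the relation implicitly: treat y = y(x) and apply the chain rule, so every y-derivative picks up a y' = dy/dx factor.

With everything moved to the left-hand side, differentiate term by term:
  d/dx[(x + 4)^2] = 2x + 8
  d/dx[(y - 3)^2] = 2·y'(y - 3)
  d/dx[-81] = 0

Separating the contributions that come from x directly and those that come through y:
  without y':      2x + 8
  multiplying y':  2y - 6

so (2x + 8) + (2y - 6)·y' = 0, and therefore
  dy/dx = -(2x + 8)/(2y - 6) = (-x - 4)/(y - 3)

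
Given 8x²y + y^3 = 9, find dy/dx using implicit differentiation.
Differentiate both sides with respect to x, treating y as y(x). By the chain rule, any term containing y contributes a factor of y' = dy/dx when we differentiate it.

Move every term to one side and write the relation as F(x, y) = 0. Term by term,
  d/dx[8x^2y] = 8x^2·y' + 16xy
  d/dx[y^3] = 3y^2·y'
  d/dx[-9] = 0

The pieces without y' make up ∂F/∂x and the coefficient of y' is ∂F/∂y:
  ∂F/∂x = 16xy,
  ∂F/∂y = 8x^2 + 3y^2.

Since d/dx[F] = ∂F/∂x + (∂F/∂y)·y' = 0, solve for y':
  (∂F/∂y)·y' = -∂F/∂x
  dy/dx = -(∂F/∂x)/(∂F/∂y) = -(16xy)/(8x^2 + 3y^2) = -16xy/(8x^2 + 3y^2)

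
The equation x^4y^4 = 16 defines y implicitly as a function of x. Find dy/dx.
Differentiate the relation implicitly: treat y = y(x) and apply the chain rule, so every y-derivative picks up a y' = dy/dx factor.

With everything moved to the left-hand side, differentiate term by term:
  d/dx[x^4y^4] = 4x^4y^3·y' + 4x^3y^4
  d/dx[-16] = 0

Separating the contributions that come from x directly and those that come through y:
  without y':      4x^3y^4
  multiplying y':  4x^4y^3

so (4x^3y^4) + (4x^4y^3)·y' = 0, and therefore
  dy/dx = -(4x^3y^4)/(4x^4y^3) = -y/x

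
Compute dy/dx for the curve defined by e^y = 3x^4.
Apply d/dx to both sides, remembering that y depends on x. Each occurrence of y therefore brings in a y' = dy/dx via the chain rule.

With F(x, y) equal to the left-hand side minus the right, differentiate F term by term:
  d/dx[-3x^4] = -12x^3
  d/dx[e^(y)] = y'·e^(y)
Adding these up, d/dx[F] = 0 becomes
  (-12x^3) + (e^(y))·y' = 0,
so isolating y',
  dy/dx = -(-12x^3)/(e^(y)) = 12x^3e^(-y)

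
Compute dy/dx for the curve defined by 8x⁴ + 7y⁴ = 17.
Take d/dx of both sides. Since y is implicitly a function of x, the chain rule attaches a y' = dy/dx factor whenever we differentiate through y.

Set F(x, y) = (left side) − (right side), so the curve is F = 0. Differentiating each term of F:
  d/dx[8x^4] = 32x^3
  d/dx[7y^4] = 28y^3·y'
  d/dx[-17] = 0

Collecting, the y'-free part is the partial derivative in x and the y' coefficient is the partial derivative in y:
  ∂F/∂x = 32x^3
  ∂F/∂y = 28y^3

so d/dx[F(x, y(x))] = ∂F/∂x + (∂F/∂y)·y' = 0. Rearranging,
  dy/dx = -(∂F/∂x)/(∂F/∂y) = -(32x^3)/(28y^3) = -8x^3/(7y^3)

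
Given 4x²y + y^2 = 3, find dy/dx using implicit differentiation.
Differentiate both sides with respect to x, treating y as y(x). By the chain rule, any term containing y contributes a factor of y' = dy/dx when we differentiate it.

Move every term to one side and write the relation as F(x, y) = 0. Term by term,
  d/dx[4x^2y] = 4x^2·y' + 8xy
  d/dx[y^2] = 2y·y'
  d/dx[-3] = 0

The pieces without y' make up ∂F/∂x and the coefficient of y' is ∂F/∂y:
  ∂F/∂x = 8xy,
  ∂F/∂y = 4x^2 + 2y.

Since d/dx[F] = ∂F/∂x + (∂F/∂y)·y' = 0, solve for y':
  (∂F/∂y)·y' = -∂F/∂x
  dy/dx = -(∂F/∂x)/(∂F/∂y) = -(8xy)/(4x^2 + 2y) = -4xy/(2x^2 + y)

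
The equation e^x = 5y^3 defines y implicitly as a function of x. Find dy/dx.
Take d/dx of both sides. Since y is implicitly a function of x, the chain rule attaches a y' = dy/dx factor whenever we differentiate through y.

Set F(x, y) = (left side) − (right side), so the curve is F = 0. Differentiating each term of F:
  d/dx[-5y^3] = -15y^2·y'
  d/dx[e^(x)] = e^(x)

Collecting, the y'-free part is the partial derivative in x and the y' coefficient is the partial derivative in y:
  ∂F/∂x = e^(x)
  ∂F/∂y = -15y^2

so d/dx[F(x, y(x))] = ∂F/∂x + (∂F/∂y)·y' = 0. Rearranging,
  dy/dx = -(∂F/∂x)/(∂F/∂y) = -(e^(x))/(-15y^2) = e^(x)/(15y^2)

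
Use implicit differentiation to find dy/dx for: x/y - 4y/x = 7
Differentiate the relation implicitly: treat y = y(x) and apply the chain rule, so every y-derivative picks up a y' = dy/dx factor.

With everything moved to the left-hand side, differentiate term by term:
  d/dx[x/y] = -x·y'/y^2 + 1/y
  d/dx[-4y/x] = -4·y'/x + 4y/x^2
  d/dx[-7] = 0

Separating the contributions that come from x directly and those that come through y:
  without y':      1/y + 4y/x^2
  multiplying y':  -x/y^2 - 4/x

so (1/y + 4y/x^2) + (-x/y^2 - 4/x)·y' = 0, and therefore
  dy/dx = -(1/y + 4y/x^2)/(-x/y^2 - 4/x)
        = -((x^2 + 4y^2)/(x^2y))/(-(x^2 + 4y^2)/(xy^2)) = y/x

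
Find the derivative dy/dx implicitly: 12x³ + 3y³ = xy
Differentiate the relation implicitly: treat y = y(x) and apply the chain rule, so every y-derivative picks up a y' = dy/dx factor.

With everything moved to the left-hand side, differentiate term by term:
  d/dx[12x^3] = 36x^2
  d/dx[-xy] = -x·y' - y
  d/dx[3y^3] = 9y^2·y'

Separating the contributions that come from x directly and those that come through y:
  without y':      36x^2 - y
  multiplying y':  -x + 9y^2

so (36x^2 - y) + (-x + 9y^2)·y' = 0, and therefore
  dy/dx = -(36x^2 - y)/(-x + 9y^2) = (36x^2 - y)/(x - 9y^2)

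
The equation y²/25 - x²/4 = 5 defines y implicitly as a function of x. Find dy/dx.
Apply d/dx to both sides, remembering that y depends on x. Each occurrence of y therefore brings in a y' = dy/dx via the chain rule.

With F(x, y) equal to the left-hand side minus the right, differentiate F term by term:
  d/dx[-x^2/4] = -x/2
  d/dx[y^2/25] = 2y·y'/25
  d/dx[-5] = 0
Adding these up, d/dx[F] = 0 becomes
  (-x/2) + (2y/25)·y' = 0,
so isolating y',
  dy/dx = -(-x/2)/(2y/25) = 25x/(4y)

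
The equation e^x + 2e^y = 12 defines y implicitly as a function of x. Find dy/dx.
Apply d/dx to both sides, remembering that y depends on x. Each occurrence of y therefore brings in a y' = dy/dx via the chain rule.

With F(x, y) equal to the left-hand side minus the right, differentiate F term by term:
  d/dx[e^(x)] = e^(x)
  d/dx[2e^(y)] = 2·y'·e^(y)
  d/dx[-12] = 0
Adding these up, d/dx[F] = 0 becomes
  (e^(x)) + (2e^(y))·y' = 0,
so isolating y',
  dy/dx = -(e^(x))/(2e^(y)) = -e^(x - y)/2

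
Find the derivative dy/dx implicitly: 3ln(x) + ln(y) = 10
Differentiate the relation implicitly: treat y = y(x) and apply the chain rule, so every y-derivative picks up a y' = dy/dx factor.

With everything moved to the left-hand side, differentiate term by term:
  d/dx[3ln(x)] = 3/x
  d/dx[ln(y)] = y'/y
  d/dx[-10] = 0

Separating the contributions that come from x directly and those that come through y:
  without y':      3/x
  multiplying y':  1/y

so (3/x) + (1/y)·y' = 0, and therefore
  dy/dx = -(3/x)/(1/y) = -3y/x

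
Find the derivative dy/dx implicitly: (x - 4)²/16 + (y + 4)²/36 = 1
Take d/dx of both sides. Since y is implicitly a function of x, the chain rule attaches a y' = dy/dx factor whenever we differentiate through y.

Set F(x, y) = (left side) − (right side), so the curve is F = 0. Differentiating each term of F:
  d/dx[(x - 4)^2/16] = x/8 - 1/2
  d/dx[(y + 4)^2/36] = y'(y + 4)/18
  d/dx[-1] = 0

Collecting, the y'-free part is the partial derivative in x and the y' coefficient is the partial derivative in y:
  ∂F/∂x = x/8 - 1/2
  ∂F/∂y = y/18 + 2/9

so d/dx[F(x, y(x))] = ∂F/∂x + (∂F/∂y)·y' = 0. Rearranging,
  dy/dx = -(∂F/∂x)/(∂F/∂y) = -(x/8 - 1/2)/(y/18 + 2/9)
        = -((x - 4)/8)/((y + 4)/18) = 9(4 - x)/(4(y + 4))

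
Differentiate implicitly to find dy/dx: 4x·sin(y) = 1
Differentiate both sides with respect to x, treating y as y(x). By the chain rule, any term containing y contributes a factor of y' = dy/dx when we differentiate it.

Move every term to one side and write the relation as F(x, y) = 0. Term by term,
  d/dx[4x·sin(y)] = 4x·y'·cos(y) + 4sin(y)
  d/dx[-1] = 0

The pieces without y' make up ∂F/∂x and the coefficient of y' is ∂F/∂y:
  ∂F/∂x = 4sin(y),
  ∂F/∂y = 4x·cos(y).

Since d/dx[F] = ∂F/∂x + (∂F/∂y)·y' = 0, solve for y':
  (∂F/∂y)·y' = -∂F/∂x
  dy/dx = -(∂F/∂x)/(∂F/∂y) = -(4sin(y))/(4x·cos(y)) = -tan(y)/x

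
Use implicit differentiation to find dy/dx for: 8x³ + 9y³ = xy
Differentiate the relation implicitly: treat y = y(x) and apply the chain rule, so every y-derivative picks up a y' = dy/dx factor.

With everything moved to the left-hand side, differentiate term by term:
  d/dx[8x^3] = 24x^2
  d/dx[-xy] = -x·y' - y
  d/dx[9y^3] = 27y^2·y'

Separating the contributions that come from x directly and those that come through y:
  without y':      24x^2 - y
  multiplying y':  -x + 27y^2

so (24x^2 - y) + (-x + 27y^2)·y' = 0, and therefore
  dy/dx = -(24x^2 - y)/(-x + 27y^2) = (24x^2 - y)/(x - 27y^2)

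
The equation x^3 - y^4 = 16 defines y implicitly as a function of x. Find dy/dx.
Apply d/dx to both sides, remembering that y depends on x. Each occurrence of y therefore brings in a y' = dy/dx via the chain rule.

With F(x, y) equal to the left-hand side minus the right, differentiate F term by term:
  d/dx[x^3] = 3x^2
  d/dx[-y^4] = -4y^3·y'
  d/dx[-16] = 0
Adding these up, d/dx[F] = 0 becomes
  (3x^2) + (-4y^3)·y' = 0,
so isolating y',
  dy/dx = -(3x^2)/(-4y^3) = 3x^2/(4y^3)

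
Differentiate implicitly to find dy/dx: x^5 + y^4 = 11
Differentiate both sides with respect to x, treating y as y(x). By the chain rule, any term containing y contributes a factor of y' = dy/dx when we differentiate it.

Move every term to one side and write the relation as F(x, y) = 0. Term by term,
  d/dx[x^5] = 5x^4
  d/dx[y^4] = 4y^3·y'
  d/dx[-11] = 0

The pieces without y' make up ∂F/∂x and the coefficient of y' is ∂F/∂y:
  ∂F/∂x = 5x^4,
  ∂F/∂y = 4y^3.

Since d/dx[F] = ∂F/∂x + (∂F/∂y)·y' = 0, solve for y':
  (∂F/∂y)·y' = -∂F/∂x
  dy/dx = -(∂F/∂x)/(∂F/∂y) = -(5x^4)/(4y^3) = -5x^4/(4y^3)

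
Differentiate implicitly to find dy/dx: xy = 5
Apply d/dx to both sides, remembering that y depends on x. Each occurrence of y therefore brings in a y' = dy/dx via the chain rule.

With F(x, y) equal to the left-hand side minus the right, differentiate F term by term:
  d/dx[xy] = x·y' + y
  d/dx[-5] = 0
Adding these up, d/dx[F] = 0 becomes
  (y) + (x)·y' = 0,
so isolating y',
  dy/dx = -(y)/(x) = -y/x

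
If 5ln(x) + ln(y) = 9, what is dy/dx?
Differentiate the relation implicitly: treat y = y(x) and apply the chain rule, so every y-derivative picks up a y' = dy/dx factor.

With everything moved to the left-hand side, differentiate term by term:
  d/dx[5ln(x)] = 5/x
  d/dx[ln(y)] = y'/y
  d/dx[-9] = 0

Separating the contributions that come from x directly and those that come through y:
  without y':      5/x
  multiplying y':  1/y

so (5/x) + (1/y)·y' = 0, and therefore
  dy/dx = -(5/x)/(1/y) = -5y/x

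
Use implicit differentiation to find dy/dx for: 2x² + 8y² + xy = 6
Take d/dx of both sides. Since y is implicitly a function of x, the chain rule attaches a y' = dy/dx factor whenever we differentiate through y.

Set F(x, y) = (left side) − (right side), so the curve is F = 0. Differentiating each term of F:
  d/dx[2x^2] = 4x
  d/dx[xy] = x·y' + y
  d/dx[8y^2] = 16y·y'
  d/dx[-6] = 0

Collecting, the y'-free part is the partial derivative in x and the y' coefficient is the partial derivative in y:
  ∂F/∂x = 4x + y
  ∂F/∂y = x + 16y

so d/dx[F(x, y(x))] = ∂F/∂x + (∂F/∂y)·y' = 0. Rearranging,
  dy/dx = -(∂F/∂x)/(∂F/∂y) = -(4x + y)/(x + 16y) = (-4x - y)/(x + 16y)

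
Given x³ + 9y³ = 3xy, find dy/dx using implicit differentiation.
Differentiate the relation implicitly: treat y = y(x) and apply the chain rule, so every y-derivative picks up a y' = dy/dx factor.

With everything moved to the left-hand side, differentiate term by term:
  d/dx[x^3] = 3x^2
  d/dx[-3xy] = -3x·y' - 3y
  d/dx[9y^3] = 27y^2·y'

Separating the contributions that come from x directly and those that come through y:
  without y':      3x^2 - 3y
  multiplying y':  -3x + 27y^2

so (3x^2 - 3y) + (-3x + 27y^2)·y' = 0, and therefore
  dy/dx = -(3x^2 - 3y)/(-3x + 27y^2) = (x^2 - y)/(x - 9y^2)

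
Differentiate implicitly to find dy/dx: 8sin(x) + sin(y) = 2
Apply d/dx to both sides, remembering that y depends on x. Each occurrence of y therefore brings in a y' = dy/dx via the chain rule.

With F(x, y) equal to the left-hand side minus the right, differentiate F term by term:
  d/dx[8sin(x)] = 8cos(x)
  d/dx[sin(y)] = y'·cos(y)
  d/dx[-2] = 0
Adding these up, d/dx[F] = 0 becomes
  (8cos(x)) + (cos(y))·y' = 0,
so isolating y',
  dy/dx = -(8cos(x))/(cos(y)) = -8cos(x)/cos(y)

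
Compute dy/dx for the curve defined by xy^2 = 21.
Apply d/dx to both sides, remembering that y depends on x. Each occurrence of y therefore brings in a y' = dy/dx via the chain rule.

With F(x, y) equal to the left-hand side minus the right, differentiate F term by term:
  d/dx[xy^2] = 2xy·y' + y^2
  d/dx[-21] = 0
Adding these up, d/dx[F] = 0 becomes
  (y^2) + (2xy)·y' = 0,
so isolating y',
  dy/dx = -(y^2)/(2xy) = -y/(2x)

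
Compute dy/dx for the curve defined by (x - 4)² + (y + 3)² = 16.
Differentiate both sides with respect to x, treating y as y(x). By the chain rule, any term containing y contributes a factor of y' = dy/dx when we differentiate it.

Move every term to one side and write the relation as F(x, y) = 0. Term by term,
  d/dx[(x - 4)^2] = 2x - 8
  d/dx[(y + 3)^2] = 2·y'(y + 3)
  d/dx[-16] = 0

The pieces without y' make up ∂F/∂x and the coefficient of y' is ∂F/∂y:
  ∂F/∂x = 2x - 8,
  ∂F/∂y = 2y + 6.

Since d/dx[F] = ∂F/∂x + (∂F/∂y)·y' = 0, solve for y':
  (∂F/∂y)·y' = -∂F/∂x
  dy/dx = -(∂F/∂x)/(∂F/∂y) = -(2x - 8)/(2y + 6) = (4 - x)/(y + 3)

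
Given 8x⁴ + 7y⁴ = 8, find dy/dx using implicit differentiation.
Differentiate the relation implicitly: treat y = y(x) and apply the chain rule, so every y-derivative picks up a y' = dy/dx factor.

With everything moved to the left-hand side, differentiate term by term:
  d/dx[8x^4] = 32x^3
  d/dx[7y^4] = 28y^3·y'
  d/dx[-8] = 0

Separating the contributions that come from x directly and those that come through y:
  without y':      32x^3
  multiplying y':  28y^3

so (32x^3) + (28y^3)·y' = 0, and therefore
  dy/dx = -(32x^3)/(28y^3) = -8x^3/(7y^3)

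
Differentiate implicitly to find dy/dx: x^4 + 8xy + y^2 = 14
Take d/dx of both sides. Since y is implicitly a function of x, the chain rule attaches a y' = dy/dx factor whenever we differentiate through y.

Set F(x, y) = (left side) − (right side), so the curve is F = 0. Differentiating each term of F:
  d/dx[x^4] = 4x^3
  d/dx[8xy] = 8x·y' + 8y
  d/dx[y^2] = 2y·y'
  d/dx[-14] = 0

Collecting, the y'-free part is the partial derivative in x and the y' coefficient is the partial derivative in y:
  ∂F/∂x = 4x^3 + 8y
  ∂F/∂y = 8x + 2y

so d/dx[F(x, y(x))] = ∂F/∂x + (∂F/∂y)·y' = 0. Rearranging,
  dy/dx = -(∂F/∂x)/(∂F/∂y) = -(4x^3 + 8y)/(8x + 2y) = 2(-x^3 - 2y)/(4x + y)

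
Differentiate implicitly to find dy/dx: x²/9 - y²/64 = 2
Apply d/dx to both sides, remembering that y depends on x. Each occurrence of y therefore brings in a y' = dy/dx via the chain rule.

With F(x, y) equal to the left-hand side minus the right, differentiate F term by term:
  d/dx[x^2/9] = 2x/9
  d/dx[-y^2/64] = -y·y'/32
  d/dx[-2] = 0
Adding these up, d/dx[F] = 0 becomes
  (2x/9) + (-y/32)·y' = 0,
so isolating y',
  dy/dx = -(2x/9)/(-y/32) = 64x/(9y)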